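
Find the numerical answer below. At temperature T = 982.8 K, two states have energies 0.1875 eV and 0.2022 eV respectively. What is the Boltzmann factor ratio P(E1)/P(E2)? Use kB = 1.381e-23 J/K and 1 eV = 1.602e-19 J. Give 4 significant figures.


Step 1: Compute energy difference dE = E1 - E2 = 0.1875 - 0.2022 = -0.0147 eV
Step 2: Convert to Joules: dE_J = -0.0147 * 1.602e-19 = -2.355e-21 J
Step 3: Compute exponent = -dE_J / (kB * T) = -(-2.355e-21) / (1.381e-23 * 982.8) = 0.1735
Step 4: P(E1)/P(E2) = exp(0.1735) = 1.189

1.189


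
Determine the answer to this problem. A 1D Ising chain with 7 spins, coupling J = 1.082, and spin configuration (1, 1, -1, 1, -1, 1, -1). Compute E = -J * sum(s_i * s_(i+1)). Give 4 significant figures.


Step 1: Nearest-neighbor products: 1, -1, -1, -1, -1, -1
Step 2: Sum of products = -4
Step 3: E = -1.082 * -4 = 4.328

4.328


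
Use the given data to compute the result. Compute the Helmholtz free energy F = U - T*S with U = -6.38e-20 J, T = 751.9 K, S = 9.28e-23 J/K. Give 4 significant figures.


Step 1: T*S = 751.9 * 9.28e-23 = 6.978e-20 J
Step 2: F = U - T*S = -6.38e-20 - 6.978e-20
Step 3: F = -1.336e-19 J

-1.336e-19


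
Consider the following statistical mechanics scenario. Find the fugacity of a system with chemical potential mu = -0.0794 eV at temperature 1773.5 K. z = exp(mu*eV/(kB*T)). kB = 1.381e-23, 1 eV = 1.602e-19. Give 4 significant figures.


Step 1: Convert mu to Joules: -0.0794*1.602e-19 = -1.272e-20 J
Step 2: kB*T = 1.381e-23*1773.5 = 2.449e-20 J
Step 3: mu/(kB*T) = -0.5193
Step 4: z = exp(-0.5193) = 0.5949

0.5949


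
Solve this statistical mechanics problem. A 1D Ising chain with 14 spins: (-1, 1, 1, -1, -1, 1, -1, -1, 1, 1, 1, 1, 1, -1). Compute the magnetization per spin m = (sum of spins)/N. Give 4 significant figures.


Step 1: Count up spins (+1): 8, down spins (-1): 6
Step 2: Total magnetization M = 8 - 6 = 2
Step 3: m = M/N = 2/14 = 0.1429

0.1429


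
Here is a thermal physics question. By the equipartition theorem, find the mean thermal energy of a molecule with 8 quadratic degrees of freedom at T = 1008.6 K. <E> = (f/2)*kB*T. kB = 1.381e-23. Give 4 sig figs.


Step 1: f/2 = 8/2 = 4
Step 2: kB*T = 1.381e-23 * 1008.6 = 1.393e-20
Step 3: <E> = 4 * 1.393e-20 = 5.572e-20 J

5.572e-20


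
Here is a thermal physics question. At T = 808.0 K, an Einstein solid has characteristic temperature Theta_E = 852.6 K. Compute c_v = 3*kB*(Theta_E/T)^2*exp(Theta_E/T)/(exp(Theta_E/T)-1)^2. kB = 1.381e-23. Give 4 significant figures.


Step 1: x = Theta_E/T = 852.6/808.0 = 1.055
Step 2: x^2 = 1.113
Step 3: exp(x) = 2.873
Step 4: c_v = 3*1.381e-23*1.113*2.873/(2.873-1)^2 = 3.779e-23

3.779e-23


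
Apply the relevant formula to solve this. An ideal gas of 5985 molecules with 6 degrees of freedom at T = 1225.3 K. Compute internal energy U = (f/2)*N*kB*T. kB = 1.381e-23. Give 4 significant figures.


Step 1: f/2 = 6/2 = 3.0
Step 2: N*kB*T = 5985*1.381e-23*1225.3 = 1.013e-16
Step 3: U = 3.0 * 1.013e-16 = 3.038e-16 J

3.038e-16


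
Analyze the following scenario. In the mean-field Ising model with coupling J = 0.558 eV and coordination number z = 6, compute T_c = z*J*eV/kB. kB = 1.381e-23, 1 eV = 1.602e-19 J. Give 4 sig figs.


Step 1: z*J = 6*0.558 = 3.348 eV
Step 2: Convert to Joules: 3.348*1.602e-19 = 5.363e-19 J
Step 3: T_c = 5.363e-19 / 1.381e-23 = 3.884e+04 K

3.884e+04


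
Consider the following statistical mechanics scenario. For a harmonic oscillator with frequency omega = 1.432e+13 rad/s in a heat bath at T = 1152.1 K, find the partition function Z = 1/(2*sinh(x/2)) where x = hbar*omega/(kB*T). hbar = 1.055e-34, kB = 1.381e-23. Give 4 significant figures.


Step 1: Compute x = hbar*omega/(kB*T) = 1.055e-34*1.432e+13/(1.381e-23*1152.1) = 0.09495
Step 2: x/2 = 0.04748
Step 3: sinh(x/2) = 0.04749
Step 4: Z = 1/(2*0.04749) = 10.53

10.53


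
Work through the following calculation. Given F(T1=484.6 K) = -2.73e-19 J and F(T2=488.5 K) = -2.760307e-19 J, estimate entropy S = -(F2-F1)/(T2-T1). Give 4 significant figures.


Step 1: dF = F2 - F1 = -2.760307e-19 - (-2.73e-19) = -3.0307e-21 J
Step 2: dT = T2 - T1 = 488.5 - 484.6 = 3.9 K
Step 3: S = -dF/dT = -(-3.0307e-21)/3.9 = 7.771e-22 J/K

7.771e-22


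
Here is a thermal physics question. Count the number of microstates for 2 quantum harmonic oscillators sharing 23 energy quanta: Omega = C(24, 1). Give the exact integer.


Step 1: Use binomial coefficient C(24, 1)
Step 2: Numerator = 24! / 23!
Step 3: Denominator = 1!
Step 4: Omega = 24

24


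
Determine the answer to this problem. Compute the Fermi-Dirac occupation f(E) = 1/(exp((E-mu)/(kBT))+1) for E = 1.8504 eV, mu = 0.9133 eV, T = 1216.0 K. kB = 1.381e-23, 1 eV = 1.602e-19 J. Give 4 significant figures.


Step 1: (E - mu) = 1.8504 - 0.9133 = 0.9371 eV
Step 2: Convert: (E-mu)*eV = 1.501e-19 J
Step 3: x = (E-mu)*eV/(kB*T) = 8.94
Step 4: f = 1/(exp(8.94)+1) = 0.0001311

0.0001311


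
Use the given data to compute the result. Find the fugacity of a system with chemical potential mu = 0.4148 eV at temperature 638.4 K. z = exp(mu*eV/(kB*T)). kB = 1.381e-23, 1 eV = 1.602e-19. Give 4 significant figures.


Step 1: Convert mu to Joules: 0.4148*1.602e-19 = 6.645e-20 J
Step 2: kB*T = 1.381e-23*638.4 = 8.816e-21 J
Step 3: mu/(kB*T) = 7.537
Step 4: z = exp(7.537) = 1877

1877


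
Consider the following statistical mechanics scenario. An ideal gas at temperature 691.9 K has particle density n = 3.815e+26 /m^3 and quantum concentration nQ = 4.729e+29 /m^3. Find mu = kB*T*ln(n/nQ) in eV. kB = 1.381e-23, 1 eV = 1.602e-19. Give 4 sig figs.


Step 1: n/nQ = 3.815e+26/4.729e+29 = 0.0008067
Step 2: ln(n/nQ) = -7.123
Step 3: mu = kB*T*ln(n/nQ) = 9.555e-21*-7.123 = -6.806e-20 J
Step 4: Convert to eV: -6.806e-20/1.602e-19 = -0.4248 eV

-0.4248


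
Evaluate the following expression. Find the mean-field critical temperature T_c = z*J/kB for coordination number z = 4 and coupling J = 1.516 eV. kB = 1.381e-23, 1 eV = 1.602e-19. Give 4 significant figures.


Step 1: z*J = 4*1.516 = 6.064 eV
Step 2: Convert to Joules: 6.064*1.602e-19 = 9.715e-19 J
Step 3: T_c = 9.715e-19 / 1.381e-23 = 7.034e+04 K

7.034e+04


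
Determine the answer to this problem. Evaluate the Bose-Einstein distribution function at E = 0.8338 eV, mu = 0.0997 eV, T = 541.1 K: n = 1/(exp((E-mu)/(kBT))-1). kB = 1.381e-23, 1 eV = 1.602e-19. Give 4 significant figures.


Step 1: (E - mu) = 0.7341 eV
Step 2: x = (E-mu)*eV/(kB*T) = 0.7341*1.602e-19/(1.381e-23*541.1) = 15.74
Step 3: exp(x) = 6.837e+06
Step 4: n = 1/(exp(x)-1) = 1.463e-07

1.463e-07


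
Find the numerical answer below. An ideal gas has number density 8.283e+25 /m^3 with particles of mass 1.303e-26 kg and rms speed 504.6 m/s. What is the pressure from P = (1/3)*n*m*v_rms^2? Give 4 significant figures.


Step 1: v_rms^2 = 504.6^2 = 2.546e+05
Step 2: n*m = 8.283e+25*1.303e-26 = 1.079
Step 3: P = (1/3)*1.079*2.546e+05 = 9.16e+04 Pa

9.16e+04


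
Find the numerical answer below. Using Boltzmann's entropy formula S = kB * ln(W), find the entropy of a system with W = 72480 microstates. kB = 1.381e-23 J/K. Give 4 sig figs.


Step 1: ln(W) = ln(72480) = 11.19
Step 2: S = kB * ln(W) = 1.381e-23 * 11.19
Step 3: S = 1.545e-22 J/K

1.545e-22


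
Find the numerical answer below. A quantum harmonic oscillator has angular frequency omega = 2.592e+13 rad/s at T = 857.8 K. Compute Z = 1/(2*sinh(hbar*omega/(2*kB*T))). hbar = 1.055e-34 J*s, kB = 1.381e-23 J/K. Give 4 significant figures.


Step 1: Compute x = hbar*omega/(kB*T) = 1.055e-34*2.592e+13/(1.381e-23*857.8) = 0.2308
Step 2: x/2 = 0.1154
Step 3: sinh(x/2) = 0.1157
Step 4: Z = 1/(2*0.1157) = 4.322

4.322


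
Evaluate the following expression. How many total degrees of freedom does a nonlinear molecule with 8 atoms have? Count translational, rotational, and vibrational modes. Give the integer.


Step 1: Translational DOF = 3
Step 2: Rotational DOF (nonlinear) = 3
Step 3: Vibrational DOF = 3*8 - 6 = 18
Step 4: Total = 3 + 3 + 18 = 24

24


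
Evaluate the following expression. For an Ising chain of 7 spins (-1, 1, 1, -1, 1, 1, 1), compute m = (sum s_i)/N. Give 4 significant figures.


Step 1: Count up spins (+1): 5, down spins (-1): 2
Step 2: Total magnetization M = 5 - 2 = 3
Step 3: m = M/N = 3/7 = 0.4286

0.4286


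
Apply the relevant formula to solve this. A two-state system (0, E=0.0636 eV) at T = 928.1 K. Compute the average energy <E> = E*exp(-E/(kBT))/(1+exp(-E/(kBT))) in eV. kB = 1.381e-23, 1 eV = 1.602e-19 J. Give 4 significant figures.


Step 1: beta*E = 0.0636*1.602e-19/(1.381e-23*928.1) = 0.7949
Step 2: exp(-beta*E) = 0.4516
Step 3: <E> = 0.0636*0.4516/(1+0.4516) = 0.01979 eV

0.01979


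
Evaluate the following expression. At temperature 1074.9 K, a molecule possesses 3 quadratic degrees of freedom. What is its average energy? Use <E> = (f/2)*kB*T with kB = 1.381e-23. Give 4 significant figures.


Step 1: f/2 = 3/2 = 1.5
Step 2: kB*T = 1.381e-23 * 1074.9 = 1.484e-20
Step 3: <E> = 1.5 * 1.484e-20 = 2.227e-20 J

2.227e-20


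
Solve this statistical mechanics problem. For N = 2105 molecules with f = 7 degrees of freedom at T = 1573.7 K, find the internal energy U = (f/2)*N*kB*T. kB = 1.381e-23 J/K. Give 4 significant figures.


Step 1: f/2 = 7/2 = 3.5
Step 2: N*kB*T = 2105*1.381e-23*1573.7 = 4.575e-17
Step 3: U = 3.5 * 4.575e-17 = 1.601e-16 J

1.601e-16


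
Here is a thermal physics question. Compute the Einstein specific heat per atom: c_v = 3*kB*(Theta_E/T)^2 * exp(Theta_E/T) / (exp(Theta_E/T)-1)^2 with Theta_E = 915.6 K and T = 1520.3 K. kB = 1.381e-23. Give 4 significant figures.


Step 1: x = Theta_E/T = 915.6/1520.3 = 0.6022
Step 2: x^2 = 0.3627
Step 3: exp(x) = 1.826
Step 4: c_v = 3*1.381e-23*0.3627*1.826/(1.826-1)^2 = 4.02e-23

4.02e-23


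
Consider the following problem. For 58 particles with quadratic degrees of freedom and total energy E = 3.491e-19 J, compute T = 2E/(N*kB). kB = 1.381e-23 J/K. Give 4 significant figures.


Step 1: Numerator = 2*E = 2*3.491e-19 = 6.982e-19 J
Step 2: Denominator = N*kB = 58*1.381e-23 = 8.01e-22
Step 3: T = 6.982e-19 / 8.01e-22 = 871.7 K

871.7


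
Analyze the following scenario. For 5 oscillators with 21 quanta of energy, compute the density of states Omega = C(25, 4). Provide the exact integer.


Step 1: Use binomial coefficient C(25, 4)
Step 2: Numerator = 25! / 21!
Step 3: Denominator = 4!
Step 4: Omega = 12650

12650


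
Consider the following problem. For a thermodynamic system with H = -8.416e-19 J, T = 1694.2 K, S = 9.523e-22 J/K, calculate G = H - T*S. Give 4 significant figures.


Step 1: T*S = 1694.2 * 9.523e-22 = 1.613e-18 J
Step 2: G = H - T*S = -8.416e-19 - 1.613e-18
Step 3: G = -2.455e-18 J

-2.455e-18


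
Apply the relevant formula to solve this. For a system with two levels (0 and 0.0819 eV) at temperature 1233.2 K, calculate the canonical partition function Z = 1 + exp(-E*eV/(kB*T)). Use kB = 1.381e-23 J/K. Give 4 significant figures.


Step 1: Compute beta*E = E*eV/(kB*T) = 0.0819*1.602e-19/(1.381e-23*1233.2) = 0.7704
Step 2: exp(-beta*E) = exp(-0.7704) = 0.4628
Step 3: Z = 1 + 0.4628 = 1.463

1.463


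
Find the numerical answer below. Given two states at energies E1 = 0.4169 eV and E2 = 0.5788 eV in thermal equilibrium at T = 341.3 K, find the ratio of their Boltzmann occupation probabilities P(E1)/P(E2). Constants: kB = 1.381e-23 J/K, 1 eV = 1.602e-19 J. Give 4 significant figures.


Step 1: Compute energy difference dE = E1 - E2 = 0.4169 - 0.5788 = -0.1619 eV
Step 2: Convert to Joules: dE_J = -0.1619 * 1.602e-19 = -2.594e-20 J
Step 3: Compute exponent = -dE_J / (kB * T) = -(-2.594e-20) / (1.381e-23 * 341.3) = 5.503
Step 4: P(E1)/P(E2) = exp(5.503) = 245.4

245.4


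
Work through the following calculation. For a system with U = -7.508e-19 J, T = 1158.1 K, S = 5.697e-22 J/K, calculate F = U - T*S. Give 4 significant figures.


Step 1: T*S = 1158.1 * 5.697e-22 = 6.598e-19 J
Step 2: F = U - T*S = -7.508e-19 - 6.598e-19
Step 3: F = -1.411e-18 J

-1.411e-18


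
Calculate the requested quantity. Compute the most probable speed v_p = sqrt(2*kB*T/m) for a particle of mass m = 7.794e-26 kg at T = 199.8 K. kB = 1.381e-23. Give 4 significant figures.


Step 1: Numerator = 2*kB*T = 2*1.381e-23*199.8 = 5.518e-21
Step 2: Ratio = 5.518e-21 / 7.794e-26 = 7.08e+04
Step 3: v_p = sqrt(7.08e+04) = 266.1 m/s

266.1


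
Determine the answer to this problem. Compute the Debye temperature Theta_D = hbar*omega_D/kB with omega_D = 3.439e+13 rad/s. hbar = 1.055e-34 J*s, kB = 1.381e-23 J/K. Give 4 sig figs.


Step 1: hbar*omega_D = 1.055e-34 * 3.439e+13 = 3.628e-21 J
Step 2: Theta_D = 3.628e-21 / 1.381e-23
Step 3: Theta_D = 262.7 K

262.7


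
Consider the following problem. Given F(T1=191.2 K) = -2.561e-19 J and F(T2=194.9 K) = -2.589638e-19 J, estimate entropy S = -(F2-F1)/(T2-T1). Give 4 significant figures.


Step 1: dF = F2 - F1 = -2.589638e-19 - (-2.561e-19) = -2.8638e-21 J
Step 2: dT = T2 - T1 = 194.9 - 191.2 = 3.7 K
Step 3: S = -dF/dT = -(-2.8638e-21)/3.7 = 7.74e-22 J/K

7.74e-22


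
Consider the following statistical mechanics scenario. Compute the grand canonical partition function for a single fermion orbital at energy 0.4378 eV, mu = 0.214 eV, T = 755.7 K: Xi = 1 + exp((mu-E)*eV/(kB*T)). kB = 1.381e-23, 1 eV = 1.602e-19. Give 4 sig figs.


Step 1: (mu - E) = 0.214 - 0.4378 = -0.2238 eV
Step 2: x = (mu-E)*eV/(kB*T) = -0.2238*1.602e-19/(1.381e-23*755.7) = -3.435
Step 3: exp(x) = 0.03221
Step 4: Xi = 1 + 0.03221 = 1.032

1.032


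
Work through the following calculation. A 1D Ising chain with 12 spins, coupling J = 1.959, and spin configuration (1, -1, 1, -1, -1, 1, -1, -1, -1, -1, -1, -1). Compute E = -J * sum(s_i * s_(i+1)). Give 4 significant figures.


Step 1: Nearest-neighbor products: -1, -1, -1, 1, -1, -1, 1, 1, 1, 1, 1
Step 2: Sum of products = 1
Step 3: E = -1.959 * 1 = -1.959

-1.959


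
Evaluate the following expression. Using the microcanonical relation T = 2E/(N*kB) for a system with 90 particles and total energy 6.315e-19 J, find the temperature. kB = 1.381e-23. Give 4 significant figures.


Step 1: Numerator = 2*E = 2*6.315e-19 = 1.263e-18 J
Step 2: Denominator = N*kB = 90*1.381e-23 = 1.243e-21
Step 3: T = 1.263e-18 / 1.243e-21 = 1016 K

1016


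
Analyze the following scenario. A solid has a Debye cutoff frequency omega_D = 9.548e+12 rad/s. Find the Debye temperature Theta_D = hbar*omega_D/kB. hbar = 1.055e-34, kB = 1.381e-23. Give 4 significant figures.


Step 1: hbar*omega_D = 1.055e-34 * 9.548e+12 = 1.007e-21 J
Step 2: Theta_D = 1.007e-21 / 1.381e-23
Step 3: Theta_D = 72.94 K

72.94


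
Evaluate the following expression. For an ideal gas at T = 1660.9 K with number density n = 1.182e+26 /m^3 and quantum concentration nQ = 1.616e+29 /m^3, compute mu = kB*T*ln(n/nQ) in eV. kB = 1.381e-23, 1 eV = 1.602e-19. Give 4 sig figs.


Step 1: n/nQ = 1.182e+26/1.616e+29 = 0.0007314
Step 2: ln(n/nQ) = -7.221
Step 3: mu = kB*T*ln(n/nQ) = 2.294e-20*-7.221 = -1.656e-19 J
Step 4: Convert to eV: -1.656e-19/1.602e-19 = -1.034 eV

-1.034


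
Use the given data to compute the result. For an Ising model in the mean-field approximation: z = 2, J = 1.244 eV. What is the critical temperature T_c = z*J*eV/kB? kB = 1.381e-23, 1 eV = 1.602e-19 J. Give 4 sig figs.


Step 1: z*J = 2*1.244 = 2.488 eV
Step 2: Convert to Joules: 2.488*1.602e-19 = 3.986e-19 J
Step 3: T_c = 3.986e-19 / 1.381e-23 = 2.886e+04 K

2.886e+04


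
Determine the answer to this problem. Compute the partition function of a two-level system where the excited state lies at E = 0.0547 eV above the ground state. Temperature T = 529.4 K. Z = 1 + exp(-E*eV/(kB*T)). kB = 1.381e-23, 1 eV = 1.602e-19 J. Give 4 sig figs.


Step 1: Compute beta*E = E*eV/(kB*T) = 0.0547*1.602e-19/(1.381e-23*529.4) = 1.199
Step 2: exp(-beta*E) = exp(-1.199) = 0.3016
Step 3: Z = 1 + 0.3016 = 1.302

1.302


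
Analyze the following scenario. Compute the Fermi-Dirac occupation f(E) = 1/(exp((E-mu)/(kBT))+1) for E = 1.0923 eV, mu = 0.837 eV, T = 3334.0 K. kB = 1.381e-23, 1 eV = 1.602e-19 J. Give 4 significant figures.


Step 1: (E - mu) = 1.0923 - 0.837 = 0.2553 eV
Step 2: Convert: (E-mu)*eV = 4.09e-20 J
Step 3: x = (E-mu)*eV/(kB*T) = 0.8883
Step 4: f = 1/(exp(0.8883)+1) = 0.2915

0.2915


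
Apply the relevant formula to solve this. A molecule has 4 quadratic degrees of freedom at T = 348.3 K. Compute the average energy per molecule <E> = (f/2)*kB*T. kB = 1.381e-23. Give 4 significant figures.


Step 1: f/2 = 4/2 = 2
Step 2: kB*T = 1.381e-23 * 348.3 = 4.81e-21
Step 3: <E> = 2 * 4.81e-21 = 9.62e-21 J

9.62e-21


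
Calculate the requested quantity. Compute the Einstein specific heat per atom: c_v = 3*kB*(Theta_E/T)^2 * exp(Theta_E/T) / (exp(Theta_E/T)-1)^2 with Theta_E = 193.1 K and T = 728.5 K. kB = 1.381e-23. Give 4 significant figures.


Step 1: x = Theta_E/T = 193.1/728.5 = 0.2651
Step 2: x^2 = 0.07026
Step 3: exp(x) = 1.304
Step 4: c_v = 3*1.381e-23*0.07026*1.304/(1.304-1)^2 = 4.119e-23

4.119e-23


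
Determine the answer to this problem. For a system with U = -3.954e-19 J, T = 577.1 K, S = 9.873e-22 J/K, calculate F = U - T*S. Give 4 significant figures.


Step 1: T*S = 577.1 * 9.873e-22 = 5.698e-19 J
Step 2: F = U - T*S = -3.954e-19 - 5.698e-19
Step 3: F = -9.652e-19 J

-9.652e-19


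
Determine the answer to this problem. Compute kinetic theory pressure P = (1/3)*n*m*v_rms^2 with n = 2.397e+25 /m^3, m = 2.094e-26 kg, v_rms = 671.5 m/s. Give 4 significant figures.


Step 1: v_rms^2 = 671.5^2 = 4.509e+05
Step 2: n*m = 2.397e+25*2.094e-26 = 0.5019
Step 3: P = (1/3)*0.5019*4.509e+05 = 7.544e+04 Pa

7.544e+04


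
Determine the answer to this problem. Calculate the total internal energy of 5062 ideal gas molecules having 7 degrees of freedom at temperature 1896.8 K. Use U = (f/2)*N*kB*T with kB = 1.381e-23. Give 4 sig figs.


Step 1: f/2 = 7/2 = 3.5
Step 2: N*kB*T = 5062*1.381e-23*1896.8 = 1.326e-16
Step 3: U = 3.5 * 1.326e-16 = 4.641e-16 J

4.641e-16


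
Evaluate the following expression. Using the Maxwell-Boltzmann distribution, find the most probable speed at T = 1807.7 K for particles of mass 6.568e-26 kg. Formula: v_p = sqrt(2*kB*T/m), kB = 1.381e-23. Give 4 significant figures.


Step 1: Numerator = 2*kB*T = 2*1.381e-23*1807.7 = 4.993e-20
Step 2: Ratio = 4.993e-20 / 6.568e-26 = 7.602e+05
Step 3: v_p = sqrt(7.602e+05) = 871.9 m/s

871.9


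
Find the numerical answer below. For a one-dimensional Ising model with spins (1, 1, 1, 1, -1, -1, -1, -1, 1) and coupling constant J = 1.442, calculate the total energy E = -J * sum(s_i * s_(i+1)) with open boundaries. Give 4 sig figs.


Step 1: Nearest-neighbor products: 1, 1, 1, -1, 1, 1, 1, -1
Step 2: Sum of products = 4
Step 3: E = -1.442 * 4 = -5.768

-5.768


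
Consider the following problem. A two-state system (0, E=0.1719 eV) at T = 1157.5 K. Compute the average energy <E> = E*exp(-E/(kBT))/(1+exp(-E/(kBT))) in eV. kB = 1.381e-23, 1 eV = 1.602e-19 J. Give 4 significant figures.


Step 1: beta*E = 0.1719*1.602e-19/(1.381e-23*1157.5) = 1.723
Step 2: exp(-beta*E) = 0.1786
Step 3: <E> = 0.1719*0.1786/(1+0.1786) = 0.02605 eV

0.02605


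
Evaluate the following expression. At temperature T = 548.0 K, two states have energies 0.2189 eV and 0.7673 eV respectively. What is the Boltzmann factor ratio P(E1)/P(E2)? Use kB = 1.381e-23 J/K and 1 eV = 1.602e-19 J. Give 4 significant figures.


Step 1: Compute energy difference dE = E1 - E2 = 0.2189 - 0.7673 = -0.5484 eV
Step 2: Convert to Joules: dE_J = -0.5484 * 1.602e-19 = -8.785e-20 J
Step 3: Compute exponent = -dE_J / (kB * T) = -(-8.785e-20) / (1.381e-23 * 548.0) = 11.61
Step 4: P(E1)/P(E2) = exp(11.61) = 1.101e+05

1.101e+05


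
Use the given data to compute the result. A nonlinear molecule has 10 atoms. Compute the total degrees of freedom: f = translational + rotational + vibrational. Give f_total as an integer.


Step 1: Translational DOF = 3
Step 2: Rotational DOF (nonlinear) = 3
Step 3: Vibrational DOF = 3*10 - 6 = 24
Step 4: Total = 3 + 3 + 24 = 30

30


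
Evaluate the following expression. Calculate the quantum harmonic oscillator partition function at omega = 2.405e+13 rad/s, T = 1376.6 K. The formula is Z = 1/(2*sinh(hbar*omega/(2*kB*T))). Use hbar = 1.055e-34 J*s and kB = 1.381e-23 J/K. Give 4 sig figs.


Step 1: Compute x = hbar*omega/(kB*T) = 1.055e-34*2.405e+13/(1.381e-23*1376.6) = 0.1335
Step 2: x/2 = 0.06673
Step 3: sinh(x/2) = 0.06678
Step 4: Z = 1/(2*0.06678) = 7.487

7.487


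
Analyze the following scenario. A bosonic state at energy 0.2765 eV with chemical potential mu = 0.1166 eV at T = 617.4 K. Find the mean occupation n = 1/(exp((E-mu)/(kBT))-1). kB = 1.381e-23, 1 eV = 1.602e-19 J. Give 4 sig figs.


Step 1: (E - mu) = 0.1599 eV
Step 2: x = (E-mu)*eV/(kB*T) = 0.1599*1.602e-19/(1.381e-23*617.4) = 3.004
Step 3: exp(x) = 20.17
Step 4: n = 1/(exp(x)-1) = 0.05216

0.05216


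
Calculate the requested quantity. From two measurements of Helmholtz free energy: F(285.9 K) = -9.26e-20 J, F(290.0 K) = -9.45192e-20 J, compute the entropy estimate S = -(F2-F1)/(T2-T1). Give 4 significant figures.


Step 1: dF = F2 - F1 = -9.45192e-20 - (-9.26e-20) = -1.9192e-21 J
Step 2: dT = T2 - T1 = 290.0 - 285.9 = 4.1 K
Step 3: S = -dF/dT = -(-1.9192e-21)/4.1 = 4.681e-22 J/K

4.681e-22


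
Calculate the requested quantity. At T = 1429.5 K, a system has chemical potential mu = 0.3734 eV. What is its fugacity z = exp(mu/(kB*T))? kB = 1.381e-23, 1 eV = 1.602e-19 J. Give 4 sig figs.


Step 1: Convert mu to Joules: 0.3734*1.602e-19 = 5.982e-20 J
Step 2: kB*T = 1.381e-23*1429.5 = 1.974e-20 J
Step 3: mu/(kB*T) = 3.03
Step 4: z = exp(3.03) = 20.7

20.7


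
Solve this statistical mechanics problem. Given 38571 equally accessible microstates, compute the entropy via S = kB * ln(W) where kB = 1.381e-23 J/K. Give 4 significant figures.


Step 1: ln(W) = ln(38571) = 10.56
Step 2: S = kB * ln(W) = 1.381e-23 * 10.56
Step 3: S = 1.458e-22 J/K

1.458e-22


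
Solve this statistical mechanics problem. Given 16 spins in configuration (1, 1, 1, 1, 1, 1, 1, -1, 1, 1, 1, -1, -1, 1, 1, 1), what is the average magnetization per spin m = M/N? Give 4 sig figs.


Step 1: Count up spins (+1): 13, down spins (-1): 3
Step 2: Total magnetization M = 13 - 3 = 10
Step 3: m = M/N = 10/16 = 0.625

0.625


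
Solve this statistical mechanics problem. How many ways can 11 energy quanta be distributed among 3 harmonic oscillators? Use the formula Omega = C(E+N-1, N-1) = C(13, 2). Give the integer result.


Step 1: Use binomial coefficient C(13, 2)
Step 2: Numerator = 13! / 11!
Step 3: Denominator = 2!
Step 4: Omega = 78

78


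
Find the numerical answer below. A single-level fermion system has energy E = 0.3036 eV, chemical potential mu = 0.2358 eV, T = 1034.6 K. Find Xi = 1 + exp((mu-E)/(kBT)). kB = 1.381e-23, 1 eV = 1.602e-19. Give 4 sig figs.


Step 1: (mu - E) = 0.2358 - 0.3036 = -0.0678 eV
Step 2: x = (mu-E)*eV/(kB*T) = -0.0678*1.602e-19/(1.381e-23*1034.6) = -0.7602
Step 3: exp(x) = 0.4676
Step 4: Xi = 1 + 0.4676 = 1.468

1.468


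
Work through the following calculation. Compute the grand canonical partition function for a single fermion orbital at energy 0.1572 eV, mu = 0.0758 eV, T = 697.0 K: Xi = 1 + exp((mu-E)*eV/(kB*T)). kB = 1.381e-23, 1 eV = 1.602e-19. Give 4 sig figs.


Step 1: (mu - E) = 0.0758 - 0.1572 = -0.0814 eV
Step 2: x = (mu-E)*eV/(kB*T) = -0.0814*1.602e-19/(1.381e-23*697.0) = -1.355
Step 3: exp(x) = 0.258
Step 4: Xi = 1 + 0.258 = 1.258

1.258


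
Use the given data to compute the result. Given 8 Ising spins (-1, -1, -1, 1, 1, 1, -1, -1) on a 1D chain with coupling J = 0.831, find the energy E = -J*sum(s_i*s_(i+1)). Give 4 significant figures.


Step 1: Nearest-neighbor products: 1, 1, -1, 1, 1, -1, 1
Step 2: Sum of products = 3
Step 3: E = -0.831 * 3 = -2.493

-2.493


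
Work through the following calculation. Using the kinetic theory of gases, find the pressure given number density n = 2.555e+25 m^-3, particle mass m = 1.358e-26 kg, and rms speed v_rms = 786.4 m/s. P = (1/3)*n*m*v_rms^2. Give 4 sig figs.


Step 1: v_rms^2 = 786.4^2 = 6.184e+05
Step 2: n*m = 2.555e+25*1.358e-26 = 0.347
Step 3: P = (1/3)*0.347*6.184e+05 = 7.152e+04 Pa

7.152e+04


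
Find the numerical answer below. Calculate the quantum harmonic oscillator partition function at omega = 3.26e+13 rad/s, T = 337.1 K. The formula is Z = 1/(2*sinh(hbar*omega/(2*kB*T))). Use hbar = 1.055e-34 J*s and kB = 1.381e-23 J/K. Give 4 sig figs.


Step 1: Compute x = hbar*omega/(kB*T) = 1.055e-34*3.26e+13/(1.381e-23*337.1) = 0.7388
Step 2: x/2 = 0.3694
Step 3: sinh(x/2) = 0.3779
Step 4: Z = 1/(2*0.3779) = 1.323

1.323


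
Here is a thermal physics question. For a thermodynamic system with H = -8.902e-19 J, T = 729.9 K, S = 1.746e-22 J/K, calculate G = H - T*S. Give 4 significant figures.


Step 1: T*S = 729.9 * 1.746e-22 = 1.274e-19 J
Step 2: G = H - T*S = -8.902e-19 - 1.274e-19
Step 3: G = -1.018e-18 J

-1.018e-18


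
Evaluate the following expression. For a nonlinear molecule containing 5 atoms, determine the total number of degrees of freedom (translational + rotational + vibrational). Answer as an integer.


Step 1: Translational DOF = 3
Step 2: Rotational DOF (nonlinear) = 3
Step 3: Vibrational DOF = 3*5 - 6 = 9
Step 4: Total = 3 + 3 + 9 = 15

15


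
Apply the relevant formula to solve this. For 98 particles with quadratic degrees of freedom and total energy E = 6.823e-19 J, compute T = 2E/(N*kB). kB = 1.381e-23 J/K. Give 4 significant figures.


Step 1: Numerator = 2*E = 2*6.823e-19 = 1.365e-18 J
Step 2: Denominator = N*kB = 98*1.381e-23 = 1.353e-21
Step 3: T = 1.365e-18 / 1.353e-21 = 1008 K

1008


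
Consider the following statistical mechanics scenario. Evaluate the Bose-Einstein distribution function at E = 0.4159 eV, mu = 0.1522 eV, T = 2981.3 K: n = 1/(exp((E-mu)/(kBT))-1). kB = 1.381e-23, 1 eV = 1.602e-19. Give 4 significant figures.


Step 1: (E - mu) = 0.2637 eV
Step 2: x = (E-mu)*eV/(kB*T) = 0.2637*1.602e-19/(1.381e-23*2981.3) = 1.026
Step 3: exp(x) = 2.79
Step 4: n = 1/(exp(x)-1) = 0.5586

0.5586


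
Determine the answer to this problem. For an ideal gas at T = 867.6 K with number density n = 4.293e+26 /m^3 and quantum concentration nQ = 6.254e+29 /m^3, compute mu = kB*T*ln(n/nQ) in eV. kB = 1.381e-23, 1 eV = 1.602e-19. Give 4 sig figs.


Step 1: n/nQ = 4.293e+26/6.254e+29 = 0.0006864
Step 2: ln(n/nQ) = -7.284
Step 3: mu = kB*T*ln(n/nQ) = 1.198e-20*-7.284 = -8.727e-20 J
Step 4: Convert to eV: -8.727e-20/1.602e-19 = -0.5448 eV

-0.5448


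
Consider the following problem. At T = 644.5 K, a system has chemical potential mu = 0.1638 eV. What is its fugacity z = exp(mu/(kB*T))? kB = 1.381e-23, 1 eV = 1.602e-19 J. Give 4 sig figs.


Step 1: Convert mu to Joules: 0.1638*1.602e-19 = 2.624e-20 J
Step 2: kB*T = 1.381e-23*644.5 = 8.901e-21 J
Step 3: mu/(kB*T) = 2.948
Step 4: z = exp(2.948) = 19.07

19.07


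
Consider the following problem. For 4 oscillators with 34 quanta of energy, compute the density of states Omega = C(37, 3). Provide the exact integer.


Step 1: Use binomial coefficient C(37, 3)
Step 2: Numerator = 37! / 34!
Step 3: Denominator = 3!
Step 4: Omega = 7770

7770


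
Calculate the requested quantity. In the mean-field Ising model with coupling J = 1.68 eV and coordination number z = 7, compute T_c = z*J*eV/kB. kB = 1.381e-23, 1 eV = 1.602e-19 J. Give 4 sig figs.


Step 1: z*J = 7*1.68 = 11.76 eV
Step 2: Convert to Joules: 11.76*1.602e-19 = 1.884e-18 J
Step 3: T_c = 1.884e-18 / 1.381e-23 = 1.364e+05 K

1.364e+05


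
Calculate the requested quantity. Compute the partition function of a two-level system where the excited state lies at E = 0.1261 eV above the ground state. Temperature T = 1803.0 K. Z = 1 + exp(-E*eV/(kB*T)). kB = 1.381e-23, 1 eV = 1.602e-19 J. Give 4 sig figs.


Step 1: Compute beta*E = E*eV/(kB*T) = 0.1261*1.602e-19/(1.381e-23*1803.0) = 0.8113
Step 2: exp(-beta*E) = exp(-0.8113) = 0.4443
Step 3: Z = 1 + 0.4443 = 1.444

1.444


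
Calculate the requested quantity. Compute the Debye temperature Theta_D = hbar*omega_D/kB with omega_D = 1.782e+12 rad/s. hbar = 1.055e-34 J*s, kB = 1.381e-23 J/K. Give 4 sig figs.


Step 1: hbar*omega_D = 1.055e-34 * 1.782e+12 = 1.88e-22 J
Step 2: Theta_D = 1.88e-22 / 1.381e-23
Step 3: Theta_D = 13.61 K

13.61


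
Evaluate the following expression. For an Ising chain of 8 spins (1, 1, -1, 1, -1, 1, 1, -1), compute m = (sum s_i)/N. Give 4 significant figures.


Step 1: Count up spins (+1): 5, down spins (-1): 3
Step 2: Total magnetization M = 5 - 3 = 2
Step 3: m = M/N = 2/8 = 0.25

0.25


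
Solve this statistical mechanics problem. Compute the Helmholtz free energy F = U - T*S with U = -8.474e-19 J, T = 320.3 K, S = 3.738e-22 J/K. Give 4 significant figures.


Step 1: T*S = 320.3 * 3.738e-22 = 1.197e-19 J
Step 2: F = U - T*S = -8.474e-19 - 1.197e-19
Step 3: F = -9.671e-19 J

-9.671e-19


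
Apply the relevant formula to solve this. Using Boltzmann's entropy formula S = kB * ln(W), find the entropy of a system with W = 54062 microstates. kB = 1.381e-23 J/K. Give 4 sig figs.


Step 1: ln(W) = ln(54062) = 10.9
Step 2: S = kB * ln(W) = 1.381e-23 * 10.9
Step 3: S = 1.505e-22 J/K

1.505e-22


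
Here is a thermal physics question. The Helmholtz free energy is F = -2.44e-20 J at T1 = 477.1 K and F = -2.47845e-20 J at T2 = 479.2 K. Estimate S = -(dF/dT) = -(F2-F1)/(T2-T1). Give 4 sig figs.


Step 1: dF = F2 - F1 = -2.47845e-20 - (-2.44e-20) = -3.845e-22 J
Step 2: dT = T2 - T1 = 479.2 - 477.1 = 2.1 K
Step 3: S = -dF/dT = -(-3.845e-22)/2.1 = 1.831e-22 J/K

1.831e-22


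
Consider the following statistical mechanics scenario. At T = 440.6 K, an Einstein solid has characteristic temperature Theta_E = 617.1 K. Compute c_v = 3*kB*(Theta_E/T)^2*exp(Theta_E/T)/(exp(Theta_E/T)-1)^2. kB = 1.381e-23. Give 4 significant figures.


Step 1: x = Theta_E/T = 617.1/440.6 = 1.401
Step 2: x^2 = 1.962
Step 3: exp(x) = 4.058
Step 4: c_v = 3*1.381e-23*1.962*4.058/(4.058-1)^2 = 3.527e-23

3.527e-23


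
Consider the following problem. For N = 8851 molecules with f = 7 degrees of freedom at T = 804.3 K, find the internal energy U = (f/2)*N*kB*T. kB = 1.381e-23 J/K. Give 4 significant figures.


Step 1: f/2 = 7/2 = 3.5
Step 2: N*kB*T = 8851*1.381e-23*804.3 = 9.831e-17
Step 3: U = 3.5 * 9.831e-17 = 3.441e-16 J

3.441e-16


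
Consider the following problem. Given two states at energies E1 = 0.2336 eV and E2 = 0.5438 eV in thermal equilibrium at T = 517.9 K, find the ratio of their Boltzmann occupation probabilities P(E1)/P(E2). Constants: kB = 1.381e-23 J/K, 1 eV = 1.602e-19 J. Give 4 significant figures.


Step 1: Compute energy difference dE = E1 - E2 = 0.2336 - 0.5438 = -0.3102 eV
Step 2: Convert to Joules: dE_J = -0.3102 * 1.602e-19 = -4.969e-20 J
Step 3: Compute exponent = -dE_J / (kB * T) = -(-4.969e-20) / (1.381e-23 * 517.9) = 6.948
Step 4: P(E1)/P(E2) = exp(6.948) = 1041

1041


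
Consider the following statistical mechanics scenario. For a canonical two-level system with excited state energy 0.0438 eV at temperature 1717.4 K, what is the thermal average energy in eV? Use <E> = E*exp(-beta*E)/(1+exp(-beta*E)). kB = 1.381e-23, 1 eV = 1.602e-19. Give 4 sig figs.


Step 1: beta*E = 0.0438*1.602e-19/(1.381e-23*1717.4) = 0.2958
Step 2: exp(-beta*E) = 0.7439
Step 3: <E> = 0.0438*0.7439/(1+0.7439) = 0.01868 eV

0.01868


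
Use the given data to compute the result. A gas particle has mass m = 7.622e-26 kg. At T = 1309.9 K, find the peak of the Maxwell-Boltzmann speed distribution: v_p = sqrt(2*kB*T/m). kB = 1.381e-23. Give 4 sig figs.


Step 1: Numerator = 2*kB*T = 2*1.381e-23*1309.9 = 3.618e-20
Step 2: Ratio = 3.618e-20 / 7.622e-26 = 4.747e+05
Step 3: v_p = sqrt(4.747e+05) = 689 m/s

689


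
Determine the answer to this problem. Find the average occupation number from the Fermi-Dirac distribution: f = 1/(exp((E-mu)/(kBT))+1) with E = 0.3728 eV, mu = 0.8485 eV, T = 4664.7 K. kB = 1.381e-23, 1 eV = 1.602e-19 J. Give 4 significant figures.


Step 1: (E - mu) = 0.3728 - 0.8485 = -0.4757 eV
Step 2: Convert: (E-mu)*eV = -7.621e-20 J
Step 3: x = (E-mu)*eV/(kB*T) = -1.183
Step 4: f = 1/(exp(-1.183)+1) = 0.7655

0.7655


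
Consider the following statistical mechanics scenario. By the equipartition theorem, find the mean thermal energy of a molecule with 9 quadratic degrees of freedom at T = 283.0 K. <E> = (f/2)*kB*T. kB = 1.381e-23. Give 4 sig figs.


Step 1: f/2 = 9/2 = 4.5
Step 2: kB*T = 1.381e-23 * 283.0 = 3.908e-21
Step 3: <E> = 4.5 * 3.908e-21 = 1.759e-20 J

1.759e-20


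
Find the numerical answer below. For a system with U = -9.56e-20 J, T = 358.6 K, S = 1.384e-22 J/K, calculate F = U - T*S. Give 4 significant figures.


Step 1: T*S = 358.6 * 1.384e-22 = 4.963e-20 J
Step 2: F = U - T*S = -9.56e-20 - 4.963e-20
Step 3: F = -1.452e-19 J

-1.452e-19


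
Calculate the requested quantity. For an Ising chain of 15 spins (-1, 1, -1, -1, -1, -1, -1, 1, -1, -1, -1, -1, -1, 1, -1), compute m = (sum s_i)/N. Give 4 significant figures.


Step 1: Count up spins (+1): 3, down spins (-1): 12
Step 2: Total magnetization M = 3 - 12 = -9
Step 3: m = M/N = -9/15 = -0.6

-0.6


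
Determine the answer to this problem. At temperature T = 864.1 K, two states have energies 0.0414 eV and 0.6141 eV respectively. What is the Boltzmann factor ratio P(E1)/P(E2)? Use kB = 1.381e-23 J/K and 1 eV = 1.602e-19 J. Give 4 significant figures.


Step 1: Compute energy difference dE = E1 - E2 = 0.0414 - 0.6141 = -0.5727 eV
Step 2: Convert to Joules: dE_J = -0.5727 * 1.602e-19 = -9.175e-20 J
Step 3: Compute exponent = -dE_J / (kB * T) = -(-9.175e-20) / (1.381e-23 * 864.1) = 7.688
Step 4: P(E1)/P(E2) = exp(7.688) = 2183

2183


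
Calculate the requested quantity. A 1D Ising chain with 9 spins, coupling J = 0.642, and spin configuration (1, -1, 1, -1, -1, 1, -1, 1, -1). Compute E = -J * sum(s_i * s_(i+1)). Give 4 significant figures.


Step 1: Nearest-neighbor products: -1, -1, -1, 1, -1, -1, -1, -1
Step 2: Sum of products = -6
Step 3: E = -0.642 * -6 = 3.852

3.852


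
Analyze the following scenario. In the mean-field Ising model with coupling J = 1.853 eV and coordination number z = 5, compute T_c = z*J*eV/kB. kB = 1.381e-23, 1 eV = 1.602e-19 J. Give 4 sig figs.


Step 1: z*J = 5*1.853 = 9.265 eV
Step 2: Convert to Joules: 9.265*1.602e-19 = 1.484e-18 J
Step 3: T_c = 1.484e-18 / 1.381e-23 = 1.075e+05 K

1.075e+05


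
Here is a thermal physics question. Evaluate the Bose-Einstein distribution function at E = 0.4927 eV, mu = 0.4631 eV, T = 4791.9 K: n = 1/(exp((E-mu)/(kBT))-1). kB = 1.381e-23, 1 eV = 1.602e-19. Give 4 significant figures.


Step 1: (E - mu) = 0.0296 eV
Step 2: x = (E-mu)*eV/(kB*T) = 0.0296*1.602e-19/(1.381e-23*4791.9) = 0.07166
Step 3: exp(x) = 1.074
Step 4: n = 1/(exp(x)-1) = 13.46

13.46


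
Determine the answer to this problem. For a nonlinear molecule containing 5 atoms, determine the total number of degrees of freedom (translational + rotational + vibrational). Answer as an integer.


Step 1: Translational DOF = 3
Step 2: Rotational DOF (nonlinear) = 3
Step 3: Vibrational DOF = 3*5 - 6 = 9
Step 4: Total = 3 + 3 + 9 = 15

15


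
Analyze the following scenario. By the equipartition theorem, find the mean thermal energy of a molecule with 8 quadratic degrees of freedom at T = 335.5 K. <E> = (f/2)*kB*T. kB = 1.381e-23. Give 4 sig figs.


Step 1: f/2 = 8/2 = 4
Step 2: kB*T = 1.381e-23 * 335.5 = 4.633e-21
Step 3: <E> = 4 * 4.633e-21 = 1.853e-20 J

1.853e-20


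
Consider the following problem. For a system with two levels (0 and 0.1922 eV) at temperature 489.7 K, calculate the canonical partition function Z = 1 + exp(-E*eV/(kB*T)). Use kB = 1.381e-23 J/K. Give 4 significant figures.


Step 1: Compute beta*E = E*eV/(kB*T) = 0.1922*1.602e-19/(1.381e-23*489.7) = 4.553
Step 2: exp(-beta*E) = exp(-4.553) = 0.01054
Step 3: Z = 1 + 0.01054 = 1.011

1.011


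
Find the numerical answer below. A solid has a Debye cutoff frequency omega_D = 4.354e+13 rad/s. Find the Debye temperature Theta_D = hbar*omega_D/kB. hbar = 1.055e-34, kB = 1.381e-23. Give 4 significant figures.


Step 1: hbar*omega_D = 1.055e-34 * 4.354e+13 = 4.593e-21 J
Step 2: Theta_D = 4.593e-21 / 1.381e-23
Step 3: Theta_D = 332.6 K

332.6


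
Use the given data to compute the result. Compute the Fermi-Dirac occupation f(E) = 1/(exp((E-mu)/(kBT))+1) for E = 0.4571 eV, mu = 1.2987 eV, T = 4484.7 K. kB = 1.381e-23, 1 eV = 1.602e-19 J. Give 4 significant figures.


Step 1: (E - mu) = 0.4571 - 1.2987 = -0.8416 eV
Step 2: Convert: (E-mu)*eV = -1.348e-19 J
Step 3: x = (E-mu)*eV/(kB*T) = -2.177
Step 4: f = 1/(exp(-2.177)+1) = 0.8982

0.8982


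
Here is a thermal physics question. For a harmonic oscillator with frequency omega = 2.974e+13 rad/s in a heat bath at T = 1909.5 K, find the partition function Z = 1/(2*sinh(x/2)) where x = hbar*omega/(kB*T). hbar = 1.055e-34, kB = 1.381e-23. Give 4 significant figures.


Step 1: Compute x = hbar*omega/(kB*T) = 1.055e-34*2.974e+13/(1.381e-23*1909.5) = 0.119
Step 2: x/2 = 0.05949
Step 3: sinh(x/2) = 0.05953
Step 4: Z = 1/(2*0.05953) = 8.4

8.4


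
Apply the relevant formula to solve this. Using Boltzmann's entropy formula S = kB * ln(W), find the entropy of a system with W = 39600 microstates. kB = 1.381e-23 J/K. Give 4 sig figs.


Step 1: ln(W) = ln(39600) = 10.59
Step 2: S = kB * ln(W) = 1.381e-23 * 10.59
Step 3: S = 1.462e-22 J/K

1.462e-22


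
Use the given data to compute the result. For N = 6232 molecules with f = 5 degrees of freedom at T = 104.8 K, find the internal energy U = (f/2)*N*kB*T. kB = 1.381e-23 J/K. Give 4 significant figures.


Step 1: f/2 = 5/2 = 2.5
Step 2: N*kB*T = 6232*1.381e-23*104.8 = 9.019e-18
Step 3: U = 2.5 * 9.019e-18 = 2.255e-17 J

2.255e-17


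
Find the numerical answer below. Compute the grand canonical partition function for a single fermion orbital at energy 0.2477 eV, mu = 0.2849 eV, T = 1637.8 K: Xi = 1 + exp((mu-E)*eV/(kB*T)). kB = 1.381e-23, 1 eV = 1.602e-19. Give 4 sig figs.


Step 1: (mu - E) = 0.2849 - 0.2477 = 0.0372 eV
Step 2: x = (mu-E)*eV/(kB*T) = 0.0372*1.602e-19/(1.381e-23*1637.8) = 0.2635
Step 3: exp(x) = 1.301
Step 4: Xi = 1 + 1.301 = 2.301

2.301


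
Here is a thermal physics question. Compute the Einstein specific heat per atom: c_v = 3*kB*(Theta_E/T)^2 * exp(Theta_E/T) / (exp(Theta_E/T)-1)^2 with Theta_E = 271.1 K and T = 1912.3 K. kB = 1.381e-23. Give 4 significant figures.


Step 1: x = Theta_E/T = 271.1/1912.3 = 0.1418
Step 2: x^2 = 0.0201
Step 3: exp(x) = 1.152
Step 4: c_v = 3*1.381e-23*0.0201*1.152/(1.152-1)^2 = 4.136e-23

4.136e-23


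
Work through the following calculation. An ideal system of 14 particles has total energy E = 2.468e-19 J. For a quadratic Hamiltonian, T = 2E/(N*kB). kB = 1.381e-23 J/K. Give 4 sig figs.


Step 1: Numerator = 2*E = 2*2.468e-19 = 4.936e-19 J
Step 2: Denominator = N*kB = 14*1.381e-23 = 1.933e-22
Step 3: T = 4.936e-19 / 1.933e-22 = 2553 K

2553


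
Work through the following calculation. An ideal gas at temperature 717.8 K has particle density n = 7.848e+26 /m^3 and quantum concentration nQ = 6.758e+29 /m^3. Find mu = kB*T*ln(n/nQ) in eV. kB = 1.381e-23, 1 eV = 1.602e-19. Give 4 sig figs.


Step 1: n/nQ = 7.848e+26/6.758e+29 = 0.001161
Step 2: ln(n/nQ) = -6.758
Step 3: mu = kB*T*ln(n/nQ) = 9.913e-21*-6.758 = -6.699e-20 J
Step 4: Convert to eV: -6.699e-20/1.602e-19 = -0.4182 eV

-0.4182


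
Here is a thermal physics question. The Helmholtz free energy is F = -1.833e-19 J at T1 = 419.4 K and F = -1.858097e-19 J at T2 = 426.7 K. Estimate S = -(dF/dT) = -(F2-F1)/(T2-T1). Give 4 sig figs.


Step 1: dF = F2 - F1 = -1.858097e-19 - (-1.833e-19) = -2.5097e-21 J
Step 2: dT = T2 - T1 = 426.7 - 419.4 = 7.3 K
Step 3: S = -dF/dT = -(-2.5097e-21)/7.3 = 3.438e-22 J/K

3.438e-22


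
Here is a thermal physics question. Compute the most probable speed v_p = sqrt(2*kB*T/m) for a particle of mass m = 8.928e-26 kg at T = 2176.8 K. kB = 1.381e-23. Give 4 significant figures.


Step 1: Numerator = 2*kB*T = 2*1.381e-23*2176.8 = 6.012e-20
Step 2: Ratio = 6.012e-20 / 8.928e-26 = 6.734e+05
Step 3: v_p = sqrt(6.734e+05) = 820.6 m/s

820.6
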